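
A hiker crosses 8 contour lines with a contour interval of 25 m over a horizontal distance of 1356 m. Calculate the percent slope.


elevation change = 8 * 25 = 200 m
slope = 200 / 1356 * 100 = 14.7%

14.7%


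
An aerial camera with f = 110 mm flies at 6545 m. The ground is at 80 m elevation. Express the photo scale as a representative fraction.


scale = f / (H - h) = 110 mm / 6465 m = 110 / 6465000 = 1:58773

1:58773


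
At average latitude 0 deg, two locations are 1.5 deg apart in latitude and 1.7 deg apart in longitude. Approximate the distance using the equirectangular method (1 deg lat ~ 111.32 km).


dlat_km = 1.5 * 111.32 = 166.98
dlon_km = 1.7 * 111.32 * cos(0) ≈ 189.244
dist = sqrt(166.98^2 + 189.244^2) ≈ 252.4 km

252.4 km


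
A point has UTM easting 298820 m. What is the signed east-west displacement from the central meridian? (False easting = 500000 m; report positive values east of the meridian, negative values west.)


displacement = 298820 - 500000 = -201180 m

-201180 m


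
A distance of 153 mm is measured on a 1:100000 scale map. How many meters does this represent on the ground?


ground = 153 mm * 100000 / 1000 = 15300.0 m

15300.0 m


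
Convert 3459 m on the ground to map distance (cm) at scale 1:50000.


map_cm = 3459 * 100 / 50000 = 6.918 cm ≈ 6.92 cm

6.92 cm


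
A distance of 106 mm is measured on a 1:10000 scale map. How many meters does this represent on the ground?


ground = 106 mm * 10000 / 1000 = 1060.0 m

1060.0 m


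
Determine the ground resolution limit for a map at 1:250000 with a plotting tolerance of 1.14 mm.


ground = 1.14 mm * 250000 / 1000 = 285.0 m

285.0 m


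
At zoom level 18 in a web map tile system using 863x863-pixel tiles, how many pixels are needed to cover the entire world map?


tiles per axis = 2^18 = 262144
total tiles = 262144^2 = 68719476736
pixels per axis = 262144 * 863 = 226230272
total pixels = 226230272^2 = 51180135969193984

51180135969193984 pixels


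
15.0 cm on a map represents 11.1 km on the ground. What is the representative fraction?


ground = 11.1 km = 1110000 cm; RF denominator = ground / map = 1110000 / 15.0 = 74000; RF = 1:74000

1:74000


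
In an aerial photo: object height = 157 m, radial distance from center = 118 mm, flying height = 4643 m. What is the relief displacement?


d = h * r / H = 157 * 118 / 4643 = 3.99 mm

3.99 mm


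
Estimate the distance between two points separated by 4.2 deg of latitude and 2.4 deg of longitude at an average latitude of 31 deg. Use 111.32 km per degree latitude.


dlat_km = 4.2 * 111.32 = 467.544
dlon_km = 2.4 * 111.32 * cos(31) ≈ 229.008
dist = sqrt(467.544^2 + 229.008^2) ≈ 520.6 km

520.6 km


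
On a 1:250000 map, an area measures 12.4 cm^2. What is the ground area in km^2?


ground_area = 12.4 * (250000/100)^2 = 77500000.0 m^2 = 77.5 km^2

77.5 km^2


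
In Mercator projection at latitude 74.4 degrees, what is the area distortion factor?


area_distortion = 1/cos^2(74.4) = 13.828

13.828


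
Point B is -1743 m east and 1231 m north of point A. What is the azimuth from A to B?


az = atan2(-1743, 1231) = -54.8 deg
adjusted to 0-360: 305.2 degrees

305.2 degrees


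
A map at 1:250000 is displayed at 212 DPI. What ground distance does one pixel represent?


pixel_cm = 2.54 / 212 ≈ 0.011981 cm
ground = pixel_cm * 250000 / 100 = 2.54 * 250000 / (212 * 100) = 635000 / 21200 ≈ 29.95 m

29.95 m


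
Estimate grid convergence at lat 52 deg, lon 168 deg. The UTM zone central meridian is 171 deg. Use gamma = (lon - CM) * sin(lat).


gamma = (168 - 171) * sin(52) = -3 * 0.788011 = -2.364 degrees

-2.364 degrees


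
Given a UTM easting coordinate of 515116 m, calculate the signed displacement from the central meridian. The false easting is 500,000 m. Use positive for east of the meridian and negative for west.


displacement = 515116 - 500000 = 15116 m

15116 m


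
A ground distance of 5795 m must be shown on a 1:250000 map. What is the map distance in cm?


map_cm = 5795 * 100 / 250000 = 2.318 cm ≈ 2.32 cm

2.32 cm


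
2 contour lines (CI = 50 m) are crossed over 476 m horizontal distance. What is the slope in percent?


elevation change = 2 * 50 = 100 m
slope = 100 / 476 * 100 = 21.0%

21.0%


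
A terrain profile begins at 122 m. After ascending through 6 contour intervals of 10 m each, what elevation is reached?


elevation = 122 + 6 * 10 = 182 m

182 m


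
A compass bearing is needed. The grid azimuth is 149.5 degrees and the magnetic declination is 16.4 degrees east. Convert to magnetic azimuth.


magnetic azimuth = grid azimuth - declination (east +ve)
mag_az = 149.5 - 16.4 = 133.1 degrees

133.1 degrees


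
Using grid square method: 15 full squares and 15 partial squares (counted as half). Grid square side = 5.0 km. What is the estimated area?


effective squares = 15 + 15 * 0.5 = 22.5
area = 22.5 * 25.0 = 562.5 km^2

562.5 km^2


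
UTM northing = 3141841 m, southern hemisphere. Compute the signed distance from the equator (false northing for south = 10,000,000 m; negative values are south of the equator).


For southern: actual = 3141841 - 10000000 = -6858159 m

-6858159 m


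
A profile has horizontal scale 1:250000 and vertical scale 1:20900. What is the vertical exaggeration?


VE = horizontal_scale / vertical_scale = 250000 / 20900 ≈ 12.0

12.0x


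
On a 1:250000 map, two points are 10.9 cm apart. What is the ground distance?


ground = 10.9 cm * 250000 / 100 = 27250.0 m = 27.25 km

27.25 km


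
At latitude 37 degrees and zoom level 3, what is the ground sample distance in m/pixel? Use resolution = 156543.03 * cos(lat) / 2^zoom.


res = 156543.03 * cos(37) / 2^3 = 156543.03 * 0.79863551 / 8 = 15627.6 m/pixel

15627.6 m/pixel


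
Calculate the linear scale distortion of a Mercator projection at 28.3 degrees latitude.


SF = 1 / cos(28.3) = 1 / 0.880477 = 1.136

1.136


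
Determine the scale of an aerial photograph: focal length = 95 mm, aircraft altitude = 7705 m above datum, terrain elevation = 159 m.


scale = f / (H - h) = 95 mm / 7546 m = 95 / 7546000 = 1:79432

1:79432


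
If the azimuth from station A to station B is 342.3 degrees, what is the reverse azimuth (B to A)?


back azimuth = (342.3 + 180) mod 360 = 162.3 degrees

162.3 degrees


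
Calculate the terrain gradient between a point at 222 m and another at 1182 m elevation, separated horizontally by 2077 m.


gradient = (1182 - 222) / 2077 = 960 / 2077 = 0.4622

0.4622


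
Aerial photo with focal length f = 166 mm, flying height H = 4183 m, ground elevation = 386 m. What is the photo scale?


scale = f / (H - h) = 166 mm / 3797 m = 166 / 3797000 = 1:22873

1:22873


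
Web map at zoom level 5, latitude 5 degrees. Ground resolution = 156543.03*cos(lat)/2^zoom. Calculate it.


res = 156543.03 * cos(5) / 2^5 = 156543.03 * 0.9961947 / 32 = 4873.35 m/pixel

4873.35 m/pixel


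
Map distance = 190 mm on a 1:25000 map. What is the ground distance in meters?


ground = 190 mm * 25000 / 1000 = 4750.0 m

4750.0 m


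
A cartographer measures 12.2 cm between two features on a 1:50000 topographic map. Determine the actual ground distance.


ground = 12.2 cm * 50000 / 100 = 6100.0 m = 6.1 km

6.1 km


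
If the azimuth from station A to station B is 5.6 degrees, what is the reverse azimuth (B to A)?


back azimuth = (5.6 + 180) mod 360 = 185.6 degrees

185.6 degrees


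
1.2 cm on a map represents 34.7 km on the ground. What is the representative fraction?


ground = 34.7 km = 3470000 cm; RF denominator = ground / map = 3470000 / 1.2 ≈ 2891667; RF = 1:2891667

1:2891667


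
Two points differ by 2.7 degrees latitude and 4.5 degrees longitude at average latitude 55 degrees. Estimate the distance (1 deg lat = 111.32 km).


dlat_km = 2.7 * 111.32 = 300.564
dlon_km = 4.5 * 111.32 * cos(55) ≈ 287.327
dist = sqrt(300.564^2 + 287.327^2) ≈ 415.8 km

415.8 km


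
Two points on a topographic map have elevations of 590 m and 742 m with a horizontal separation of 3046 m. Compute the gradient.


gradient = (742 - 590) / 3046 = 152 / 3046 = 0.0499

0.0499


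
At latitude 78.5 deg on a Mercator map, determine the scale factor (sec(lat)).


SF = 1 / cos(78.5) = 1 / 0.199368 = 5.016

5.016


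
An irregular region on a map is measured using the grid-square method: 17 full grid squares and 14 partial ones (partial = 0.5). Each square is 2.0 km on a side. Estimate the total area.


effective squares = 17 + 14 * 0.5 = 24.0
area = 24.0 * 4.0 = 96.0 km^2

96.0 km^2


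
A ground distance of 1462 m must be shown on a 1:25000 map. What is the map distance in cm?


map_cm = 1462 * 100 / 25000 = 5.848 cm ≈ 5.85 cm

5.85 cm


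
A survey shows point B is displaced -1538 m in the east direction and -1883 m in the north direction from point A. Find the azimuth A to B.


az = atan2(-1538, -1883) = -140.8 deg
adjusted to 0-360: 219.2 degrees

219.2 degrees


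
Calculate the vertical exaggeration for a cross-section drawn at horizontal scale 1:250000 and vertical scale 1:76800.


VE = horizontal_scale / vertical_scale = 250000 / 76800 ≈ 3.3

3.3x


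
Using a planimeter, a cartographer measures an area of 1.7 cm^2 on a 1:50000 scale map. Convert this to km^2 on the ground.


ground_area = 1.7 * (50000/100)^2 = 425000.0 m^2 = 0.425 km^2

0.425 km^2


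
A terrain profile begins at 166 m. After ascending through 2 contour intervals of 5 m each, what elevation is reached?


elevation = 166 + 2 * 5 = 176 m

176 m


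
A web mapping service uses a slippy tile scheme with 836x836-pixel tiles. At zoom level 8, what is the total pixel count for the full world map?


tiles per axis = 2^8 = 256
total tiles = 256^2 = 65536
pixels per axis = 256 * 836 = 214016
total pixels = 214016^2 = 45802848256

45802848256 pixels


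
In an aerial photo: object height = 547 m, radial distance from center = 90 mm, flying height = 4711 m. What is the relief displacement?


d = h * r / H = 547 * 90 / 4711 = 10.45 mm

10.45 mm


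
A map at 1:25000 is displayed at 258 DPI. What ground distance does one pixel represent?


pixel_cm = 2.54 / 258 ≈ 0.009845 cm
ground = pixel_cm * 25000 / 100 = 2.54 * 25000 / (258 * 100) = 63500 / 25800 ≈ 2.46 m

2.46 m


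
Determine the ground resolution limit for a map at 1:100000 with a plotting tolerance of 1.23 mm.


ground = 1.23 mm * 100000 / 1000 = 123.0 m

123.0 m


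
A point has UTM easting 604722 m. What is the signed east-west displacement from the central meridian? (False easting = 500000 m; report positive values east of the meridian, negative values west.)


displacement = 604722 - 500000 = 104722 m

104722 m


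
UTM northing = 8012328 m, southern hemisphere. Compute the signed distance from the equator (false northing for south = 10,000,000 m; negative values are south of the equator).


For southern: actual = 8012328 - 10000000 = -1987672 m

-1987672 m


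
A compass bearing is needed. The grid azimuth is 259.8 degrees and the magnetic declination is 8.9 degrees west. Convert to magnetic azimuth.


magnetic azimuth = grid azimuth - declination (east +ve)
mag_az = 259.8 - -8.9 = 268.7 degrees

268.7 degrees


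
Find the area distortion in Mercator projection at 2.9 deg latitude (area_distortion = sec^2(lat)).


area_distortion = 1/cos^2(2.9) = 1.003

1.003


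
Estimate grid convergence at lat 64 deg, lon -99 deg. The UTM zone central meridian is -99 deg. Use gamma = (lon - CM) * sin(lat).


gamma = (-99 - -99) * sin(64) = 0 * 0.898794 = 0.0 degrees

0.0 degrees


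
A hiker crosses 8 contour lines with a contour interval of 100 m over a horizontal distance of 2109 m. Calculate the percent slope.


elevation change = 8 * 100 = 800 m
slope = 800 / 2109 * 100 = 37.9%

37.9%


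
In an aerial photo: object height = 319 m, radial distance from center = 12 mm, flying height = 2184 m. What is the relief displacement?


d = h * r / H = 319 * 12 / 2184 = 1.75 mm

1.75 mm


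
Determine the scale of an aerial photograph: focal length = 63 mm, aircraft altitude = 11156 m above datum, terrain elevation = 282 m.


scale = f / (H - h) = 63 mm / 10874 m = 63 / 10874000 = 1:172603

1:172603


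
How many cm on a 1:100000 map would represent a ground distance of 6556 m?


map_cm = 6556 * 100 / 100000 = 6.556 cm ≈ 6.56 cm

6.56 cm


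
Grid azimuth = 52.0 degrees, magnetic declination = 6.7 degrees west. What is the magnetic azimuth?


magnetic azimuth = grid azimuth - declination (east +ve)
mag_az = 52.0 - -6.7 = 58.7 degrees

58.7 degrees


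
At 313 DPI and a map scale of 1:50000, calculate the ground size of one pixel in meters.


pixel_cm = 2.54 / 313 ≈ 0.008115 cm
ground = pixel_cm * 50000 / 100 = 2.54 * 50000 / (313 * 100) = 127000 / 31300 ≈ 4.06 m

4.06 m


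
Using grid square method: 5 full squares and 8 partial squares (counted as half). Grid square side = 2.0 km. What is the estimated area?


effective squares = 5 + 8 * 0.5 = 9.0
area = 9.0 * 4.0 = 36.0 km^2

36.0 km^2


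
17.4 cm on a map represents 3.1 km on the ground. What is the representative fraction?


ground = 3.1 km = 310000 cm; RF denominator = ground / map = 310000 / 17.4 ≈ 17816; RF = 1:17816

1:17816


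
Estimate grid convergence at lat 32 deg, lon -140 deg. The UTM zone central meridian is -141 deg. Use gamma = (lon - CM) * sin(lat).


gamma = (-140 - -141) * sin(32) = 1 * 0.529919 = 0.53 degrees

0.53 degrees


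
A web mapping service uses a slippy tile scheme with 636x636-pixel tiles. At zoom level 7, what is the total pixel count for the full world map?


tiles per axis = 2^7 = 128
total tiles = 128^2 = 16384
pixels per axis = 128 * 636 = 81408
total pixels = 81408^2 = 6627262464

6627262464 pixels


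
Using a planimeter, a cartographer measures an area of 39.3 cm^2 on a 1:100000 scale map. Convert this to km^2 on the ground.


ground_area = 39.3 * (100000/100)^2 = 39300000.0 m^2 = 39.3 km^2

39.3 km^2


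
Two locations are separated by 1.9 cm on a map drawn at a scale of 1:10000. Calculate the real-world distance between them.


ground = 1.9 cm * 10000 / 100 = 190.0 m

190.0 m


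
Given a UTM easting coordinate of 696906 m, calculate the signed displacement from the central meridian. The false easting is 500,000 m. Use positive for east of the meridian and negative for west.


displacement = 696906 - 500000 = 196906 m

196906 m


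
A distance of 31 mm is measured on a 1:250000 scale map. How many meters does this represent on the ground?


ground = 31 mm * 250000 / 1000 = 7750.0 m

7750.0 m


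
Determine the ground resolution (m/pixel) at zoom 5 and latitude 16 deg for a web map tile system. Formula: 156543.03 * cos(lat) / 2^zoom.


res = 156543.03 * cos(16) / 2^5 = 156543.03 * 0.9612617 / 32 = 4702.46 m/pixel

4702.46 m/pixel


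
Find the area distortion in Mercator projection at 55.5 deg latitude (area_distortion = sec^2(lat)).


area_distortion = 1/cos^2(55.5) = 3.117

3.117


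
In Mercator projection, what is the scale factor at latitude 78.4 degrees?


SF = 1 / cos(78.4) = 1 / 0.201078 = 4.973

4.973


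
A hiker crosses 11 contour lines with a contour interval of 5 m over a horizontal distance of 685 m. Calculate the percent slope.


elevation change = 11 * 5 = 55 m
slope = 55 / 685 * 100 = 8.0%

8.0%


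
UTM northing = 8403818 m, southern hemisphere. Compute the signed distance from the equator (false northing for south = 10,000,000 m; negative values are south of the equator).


For southern: actual = 8403818 - 10000000 = -1596182 m

-1596182 m


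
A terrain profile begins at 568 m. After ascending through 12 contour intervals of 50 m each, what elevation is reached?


elevation = 568 + 12 * 50 = 1168 m

1168 m


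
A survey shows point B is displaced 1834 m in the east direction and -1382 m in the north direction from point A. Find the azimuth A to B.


az = atan2(1834, -1382) = 127.0 deg
adjusted to 0-360: 127.0 degrees

127.0 degrees


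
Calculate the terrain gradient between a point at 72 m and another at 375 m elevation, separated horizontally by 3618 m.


gradient = (375 - 72) / 3618 = 303 / 3618 = 0.0837

0.0837


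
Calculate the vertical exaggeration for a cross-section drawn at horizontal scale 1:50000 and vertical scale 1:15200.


VE = horizontal_scale / vertical_scale = 50000 / 15200 ≈ 3.3

3.3x


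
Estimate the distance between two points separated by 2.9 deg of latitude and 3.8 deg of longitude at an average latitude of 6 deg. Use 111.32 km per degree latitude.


dlat_km = 2.9 * 111.32 = 322.828
dlon_km = 3.8 * 111.32 * cos(6) ≈ 420.699
dist = sqrt(322.828^2 + 420.699^2) ≈ 530.3 km

530.3 km


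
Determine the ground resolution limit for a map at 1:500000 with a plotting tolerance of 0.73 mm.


ground = 0.73 mm * 500000 / 1000 = 365.0 m

365.0 m


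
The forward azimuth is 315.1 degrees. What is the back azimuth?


back azimuth = (315.1 + 180) mod 360 = 135.1 degrees

135.1 degrees


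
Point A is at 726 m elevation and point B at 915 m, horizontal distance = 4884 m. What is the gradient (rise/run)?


gradient = (915 - 726) / 4884 = 189 / 4884 = 0.0387

0.0387


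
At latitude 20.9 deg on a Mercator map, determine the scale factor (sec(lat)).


SF = 1 / cos(20.9) = 1 / 0.934204 = 1.07

1.07


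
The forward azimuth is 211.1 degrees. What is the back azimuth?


back azimuth = (211.1 + 180) mod 360 = 31.1 degrees

31.1 degrees


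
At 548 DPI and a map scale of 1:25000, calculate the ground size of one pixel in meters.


pixel_cm = 2.54 / 548 ≈ 0.004635 cm
ground = pixel_cm * 25000 / 100 = 2.54 * 25000 / (548 * 100) = 63500 / 54800 ≈ 1.16 m

1.16 m


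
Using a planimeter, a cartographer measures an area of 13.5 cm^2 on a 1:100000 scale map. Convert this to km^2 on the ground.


ground_area = 13.5 * (100000/100)^2 = 13500000.0 m^2 = 13.5 km^2

13.5 km^2


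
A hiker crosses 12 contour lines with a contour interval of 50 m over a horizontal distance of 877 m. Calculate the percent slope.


elevation change = 12 * 50 = 600 m
slope = 600 / 877 * 100 = 68.4%

68.4%


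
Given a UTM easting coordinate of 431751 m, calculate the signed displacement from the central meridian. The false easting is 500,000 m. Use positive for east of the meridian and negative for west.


displacement = 431751 - 500000 = -68249 m

-68249 m


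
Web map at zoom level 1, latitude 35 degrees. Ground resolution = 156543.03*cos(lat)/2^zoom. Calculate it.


res = 156543.03 * cos(35) / 2^1 = 156543.03 * 0.81915204 / 2 = 64116.27 m/pixel

64116.27 m/pixel


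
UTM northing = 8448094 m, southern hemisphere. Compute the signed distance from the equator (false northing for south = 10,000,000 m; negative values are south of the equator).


For southern: actual = 8448094 - 10000000 = -1551906 m

-1551906 m


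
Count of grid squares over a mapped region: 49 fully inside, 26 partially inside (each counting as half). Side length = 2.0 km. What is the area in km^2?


effective squares = 49 + 26 * 0.5 = 62.0
area = 62.0 * 4.0 = 248.0 km^2

248.0 km^2


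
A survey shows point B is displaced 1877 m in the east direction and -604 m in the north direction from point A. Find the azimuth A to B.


az = atan2(1877, -604) = 107.8 deg
adjusted to 0-360: 107.8 degrees

107.8 degrees


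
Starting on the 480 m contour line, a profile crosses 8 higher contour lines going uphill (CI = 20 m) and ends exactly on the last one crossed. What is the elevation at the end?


elevation = 480 + 8 * 20 = 640 m

640 m


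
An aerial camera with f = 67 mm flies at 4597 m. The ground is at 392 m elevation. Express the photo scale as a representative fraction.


scale = f / (H - h) = 67 mm / 4205 m = 67 / 4205000 = 1:62761

1:62761


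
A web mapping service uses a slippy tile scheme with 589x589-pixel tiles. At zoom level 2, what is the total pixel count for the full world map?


tiles per axis = 2^2 = 4
total tiles = 4^2 = 16
pixels per axis = 4 * 589 = 2356
total pixels = 2356^2 = 5550736

5550736 pixels


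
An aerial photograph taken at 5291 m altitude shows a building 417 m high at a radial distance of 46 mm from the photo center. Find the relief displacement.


d = h * r / H = 417 * 46 / 5291 = 3.63 mm

3.63 mm


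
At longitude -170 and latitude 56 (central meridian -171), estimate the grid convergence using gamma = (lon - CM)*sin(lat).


gamma = (-170 - -171) * sin(56) = 1 * 0.829038 = 0.829 degrees

0.829 degrees


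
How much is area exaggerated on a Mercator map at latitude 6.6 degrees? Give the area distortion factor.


area_distortion = 1/cos^2(6.6) = 1.013

1.013


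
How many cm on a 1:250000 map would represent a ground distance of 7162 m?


map_cm = 7162 * 100 / 250000 = 2.8648 cm ≈ 2.86 cm

2.86 cm


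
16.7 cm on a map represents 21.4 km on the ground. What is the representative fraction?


ground = 21.4 km = 2140000 cm; RF denominator = ground / map = 2140000 / 16.7 ≈ 128144; RF = 1:128144

1:128144


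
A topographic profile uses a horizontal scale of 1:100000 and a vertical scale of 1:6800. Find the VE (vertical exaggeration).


VE = horizontal_scale / vertical_scale = 100000 / 6800 ≈ 14.7

14.7x


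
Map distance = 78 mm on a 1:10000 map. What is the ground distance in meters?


ground = 78 mm * 10000 / 1000 = 780.0 m

780.0 m


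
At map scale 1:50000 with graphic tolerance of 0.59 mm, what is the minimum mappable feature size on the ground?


ground = 0.59 mm * 50000 / 1000 = 29.5 m

29.5 m


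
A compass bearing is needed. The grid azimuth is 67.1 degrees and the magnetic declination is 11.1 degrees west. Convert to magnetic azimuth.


magnetic azimuth = grid azimuth - declination (east +ve)
mag_az = 67.1 - -11.1 = 78.2 degrees

78.2 degrees


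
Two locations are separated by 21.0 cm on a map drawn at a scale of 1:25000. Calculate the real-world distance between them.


ground = 21.0 cm * 25000 / 100 = 5250.0 m = 5.25 km

5.25 km


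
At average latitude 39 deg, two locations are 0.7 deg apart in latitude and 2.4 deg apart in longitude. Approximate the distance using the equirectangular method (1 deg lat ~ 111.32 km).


dlat_km = 0.7 * 111.32 = 77.924
dlon_km = 2.4 * 111.32 * cos(39) ≈ 207.629
dist = sqrt(77.924^2 + 207.629^2) ≈ 221.8 km

221.8 km


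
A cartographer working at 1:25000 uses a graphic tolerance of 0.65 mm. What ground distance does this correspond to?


ground = 0.65 mm * 25000 / 1000 = 16.25 m

16.25 m


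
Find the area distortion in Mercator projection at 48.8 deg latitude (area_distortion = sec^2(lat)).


area_distortion = 1/cos^2(48.8) = 2.305

2.305


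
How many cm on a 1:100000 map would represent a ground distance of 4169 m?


map_cm = 4169 * 100 / 100000 = 4.169 cm ≈ 4.17 cm

4.17 cm


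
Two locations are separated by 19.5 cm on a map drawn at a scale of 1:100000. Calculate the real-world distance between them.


ground = 19.5 cm * 100000 / 100 = 19500.0 m = 19.5 km

19.5 km


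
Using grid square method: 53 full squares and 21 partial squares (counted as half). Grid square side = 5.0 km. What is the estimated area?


effective squares = 53 + 21 * 0.5 = 63.5
area = 63.5 * 25.0 = 1587.5 km^2

1587.5 km^2


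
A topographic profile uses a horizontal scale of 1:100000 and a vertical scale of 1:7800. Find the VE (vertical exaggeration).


VE = horizontal_scale / vertical_scale = 100000 / 7800 ≈ 12.8

12.8x


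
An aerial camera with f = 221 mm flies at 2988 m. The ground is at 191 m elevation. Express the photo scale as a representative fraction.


scale = f / (H - h) = 221 mm / 2797 m = 221 / 2797000 = 1:12656

1:12656


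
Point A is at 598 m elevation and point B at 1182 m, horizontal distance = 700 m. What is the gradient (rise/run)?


gradient = (1182 - 598) / 700 = 584 / 700 = 0.8343

0.8343


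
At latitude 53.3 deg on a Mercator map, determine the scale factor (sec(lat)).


SF = 1 / cos(53.3) = 1 / 0.597625 = 1.673

1.673


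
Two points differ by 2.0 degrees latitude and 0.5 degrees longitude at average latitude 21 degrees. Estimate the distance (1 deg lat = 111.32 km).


dlat_km = 2.0 * 111.32 = 222.64
dlon_km = 0.5 * 111.32 * cos(21) ≈ 51.963
dist = sqrt(222.64^2 + 51.963^2) ≈ 228.6 km

228.6 km


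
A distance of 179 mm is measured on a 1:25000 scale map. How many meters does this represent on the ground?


ground = 179 mm * 25000 / 1000 = 4475.0 m

4475.0 m


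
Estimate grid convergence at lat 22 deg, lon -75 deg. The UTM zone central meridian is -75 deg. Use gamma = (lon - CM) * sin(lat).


gamma = (-75 - -75) * sin(22) = 0 * 0.374607 = 0.0 degrees

0.0 degrees


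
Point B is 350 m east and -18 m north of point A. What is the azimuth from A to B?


az = atan2(350, -18) = 92.9 deg
adjusted to 0-360: 92.9 degrees

92.9 degrees


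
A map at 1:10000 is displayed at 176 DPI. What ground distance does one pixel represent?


pixel_cm = 2.54 / 176 ≈ 0.014432 cm
ground = pixel_cm * 10000 / 100 = 2.54 * 10000 / (176 * 100) = 25400 / 17600 ≈ 1.44 m

1.44 m


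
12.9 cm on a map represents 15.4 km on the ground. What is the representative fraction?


ground = 15.4 km = 1540000 cm; RF denominator = ground / map = 1540000 / 12.9 ≈ 119380; RF = 1:119380

1:119380


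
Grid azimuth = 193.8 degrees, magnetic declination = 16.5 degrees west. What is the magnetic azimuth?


magnetic azimuth = grid azimuth - declination (east +ve)
mag_az = 193.8 - -16.5 = 210.3 degrees

210.3 degrees


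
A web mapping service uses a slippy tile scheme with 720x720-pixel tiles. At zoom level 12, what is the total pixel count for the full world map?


tiles per axis = 2^12 = 4096
total tiles = 4096^2 = 16777216
pixels per axis = 4096 * 720 = 2949120
total pixels = 2949120^2 = 8697308774400

8697308774400 pixels


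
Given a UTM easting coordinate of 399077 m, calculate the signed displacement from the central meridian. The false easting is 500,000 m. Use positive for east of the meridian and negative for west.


displacement = 399077 - 500000 = -100923 m

-100923 m


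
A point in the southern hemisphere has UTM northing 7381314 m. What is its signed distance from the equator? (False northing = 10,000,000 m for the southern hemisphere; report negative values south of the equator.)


For southern: actual = 7381314 - 10000000 = -2618686 m

-2618686 m


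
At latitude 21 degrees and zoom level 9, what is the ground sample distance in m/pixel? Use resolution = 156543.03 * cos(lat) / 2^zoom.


res = 156543.03 * cos(21) / 2^9 = 156543.03 * 0.93358043 / 512 = 285.44 m/pixel

285.44 m/pixel


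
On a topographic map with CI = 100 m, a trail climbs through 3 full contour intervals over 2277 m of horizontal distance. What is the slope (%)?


elevation change = 3 * 100 = 300 m
slope = 300 / 2277 * 100 = 13.2%

13.2%


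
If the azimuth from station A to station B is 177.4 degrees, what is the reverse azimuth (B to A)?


back azimuth = (177.4 + 180) mod 360 = 357.4 degrees

357.4 degrees


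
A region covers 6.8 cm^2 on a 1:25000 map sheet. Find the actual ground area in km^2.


ground_area = 6.8 * (25000/100)^2 = 425000.0 m^2 = 0.425 km^2

0.425 km^2


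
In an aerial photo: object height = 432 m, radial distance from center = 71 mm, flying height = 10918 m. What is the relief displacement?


d = h * r / H = 432 * 71 / 10918 = 2.81 mm

2.81 mm


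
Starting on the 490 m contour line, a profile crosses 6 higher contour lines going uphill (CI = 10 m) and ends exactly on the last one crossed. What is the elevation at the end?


elevation = 490 + 6 * 10 = 550 m

550 m


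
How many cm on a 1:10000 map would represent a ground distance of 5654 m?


map_cm = 5654 * 100 / 10000 = 56.54 cm

56.54 cm


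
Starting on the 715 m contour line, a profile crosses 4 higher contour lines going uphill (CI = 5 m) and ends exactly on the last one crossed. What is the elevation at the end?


elevation = 715 + 4 * 5 = 735 m

735 m


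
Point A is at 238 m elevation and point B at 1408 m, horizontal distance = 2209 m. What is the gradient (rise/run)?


gradient = (1408 - 238) / 2209 = 1170 / 2209 = 0.5297

0.5297


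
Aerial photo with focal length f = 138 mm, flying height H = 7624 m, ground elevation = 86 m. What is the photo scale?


scale = f / (H - h) = 138 mm / 7538 m = 138 / 7538000 = 1:54623

1:54623


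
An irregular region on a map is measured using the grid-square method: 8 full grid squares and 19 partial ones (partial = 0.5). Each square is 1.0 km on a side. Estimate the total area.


effective squares = 8 + 19 * 0.5 = 17.5
area = 17.5 * 1.0 = 17.5 km^2

17.5 km^2


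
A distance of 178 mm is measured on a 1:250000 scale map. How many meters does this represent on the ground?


ground = 178 mm * 250000 / 1000 = 44500.0 m

44500.0 m


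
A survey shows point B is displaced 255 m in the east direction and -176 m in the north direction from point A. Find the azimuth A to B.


az = atan2(255, -176) = 124.6 deg
adjusted to 0-360: 124.6 degrees

124.6 degrees


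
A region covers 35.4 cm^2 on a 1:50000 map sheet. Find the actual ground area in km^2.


ground_area = 35.4 * (50000/100)^2 = 8850000.0 m^2 = 8.85 km^2

8.85 km^2


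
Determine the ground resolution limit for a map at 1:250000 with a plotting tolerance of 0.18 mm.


ground = 0.18 mm * 250000 / 1000 = 45.0 m

45.0 m


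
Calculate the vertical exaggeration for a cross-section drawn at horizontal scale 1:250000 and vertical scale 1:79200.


VE = horizontal_scale / vertical_scale = 250000 / 79200 ≈ 3.2

3.2x


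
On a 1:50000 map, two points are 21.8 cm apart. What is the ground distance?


ground = 21.8 cm * 50000 / 100 = 10900.0 m = 10.9 km

10.9 km


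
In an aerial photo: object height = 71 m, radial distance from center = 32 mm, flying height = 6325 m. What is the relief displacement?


d = h * r / H = 71 * 32 / 6325 = 0.36 mm

0.36 mm


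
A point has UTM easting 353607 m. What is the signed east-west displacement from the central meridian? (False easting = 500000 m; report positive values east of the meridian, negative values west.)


displacement = 353607 - 500000 = -146393 m

-146393 m


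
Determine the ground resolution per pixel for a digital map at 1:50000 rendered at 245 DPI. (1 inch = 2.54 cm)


pixel_cm = 2.54 / 245 ≈ 0.010367 cm
ground = pixel_cm * 50000 / 100 = 2.54 * 50000 / (245 * 100) = 127000 / 24500 ≈ 5.18 m

5.18 m


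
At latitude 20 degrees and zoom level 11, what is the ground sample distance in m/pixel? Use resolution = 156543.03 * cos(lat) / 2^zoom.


res = 156543.03 * cos(20) / 2^11 = 156543.03 * 0.93969262 / 2048 = 71.83 m/pixel

71.83 m/pixel


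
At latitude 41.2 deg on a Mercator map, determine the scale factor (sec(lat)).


SF = 1 / cos(41.2) = 1 / 0.752415 = 1.329

1.329


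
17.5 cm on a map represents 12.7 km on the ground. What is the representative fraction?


ground = 12.7 km = 1270000 cm; RF denominator = ground / map = 1270000 / 17.5 ≈ 72571; RF = 1:72571

1:72571


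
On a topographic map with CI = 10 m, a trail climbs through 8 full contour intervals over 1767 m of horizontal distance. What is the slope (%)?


elevation change = 8 * 10 = 80 m
slope = 80 / 1767 * 100 = 4.5%

4.5%


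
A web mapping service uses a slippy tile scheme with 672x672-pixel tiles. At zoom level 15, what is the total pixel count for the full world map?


tiles per axis = 2^15 = 32768
total tiles = 32768^2 = 1073741824
pixels per axis = 32768 * 672 = 22020096
total pixels = 22020096^2 = 484884627849216

484884627849216 pixels


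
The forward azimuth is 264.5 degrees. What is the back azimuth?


back azimuth = (264.5 + 180) mod 360 = 84.5 degrees

84.5 degrees


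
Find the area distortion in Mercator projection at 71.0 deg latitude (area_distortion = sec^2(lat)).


area_distortion = 1/cos^2(71.0) = 9.434

9.434


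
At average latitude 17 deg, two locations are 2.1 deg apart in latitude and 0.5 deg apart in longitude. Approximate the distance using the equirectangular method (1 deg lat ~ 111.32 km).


dlat_km = 2.1 * 111.32 = 233.772
dlon_km = 0.5 * 111.32 * cos(17) ≈ 53.228
dist = sqrt(233.772^2 + 53.228^2) ≈ 239.8 km

239.8 km


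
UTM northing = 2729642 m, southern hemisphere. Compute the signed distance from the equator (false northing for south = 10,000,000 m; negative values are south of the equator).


For southern: actual = 2729642 - 10000000 = -7270358 m

-7270358 m


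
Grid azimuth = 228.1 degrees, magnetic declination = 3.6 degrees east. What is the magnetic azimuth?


magnetic azimuth = grid azimuth - declination (east +ve)
mag_az = 228.1 - 3.6 = 224.5 degrees

224.5 degrees


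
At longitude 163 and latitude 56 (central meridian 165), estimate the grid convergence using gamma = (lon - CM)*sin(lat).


gamma = (163 - 165) * sin(56) = -2 * 0.829038 = -1.658 degrees

-1.658 degrees


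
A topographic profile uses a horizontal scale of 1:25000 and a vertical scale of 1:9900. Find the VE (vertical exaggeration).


VE = horizontal_scale / vertical_scale = 25000 / 9900 ≈ 2.5

2.5x


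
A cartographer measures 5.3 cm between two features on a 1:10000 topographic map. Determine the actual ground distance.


ground = 5.3 cm * 10000 / 100 = 530.0 m

530.0 m


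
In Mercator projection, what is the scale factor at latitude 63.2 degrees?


SF = 1 / cos(63.2) = 1 / 0.450878 = 2.218

2.218


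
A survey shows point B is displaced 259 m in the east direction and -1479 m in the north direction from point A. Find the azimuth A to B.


az = atan2(259, -1479) = 170.1 deg
adjusted to 0-360: 170.1 degrees

170.1 degrees


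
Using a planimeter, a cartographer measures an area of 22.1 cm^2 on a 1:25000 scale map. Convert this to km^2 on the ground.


ground_area = 22.1 * (25000/100)^2 = 1381250.0 m^2 = 1.38125 km^2 ≈ 1.381 km^2

1.381 km^2


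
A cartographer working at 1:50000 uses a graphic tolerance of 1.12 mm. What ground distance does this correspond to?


ground = 1.12 mm * 50000 / 1000 = 56.0 m

56.0 m


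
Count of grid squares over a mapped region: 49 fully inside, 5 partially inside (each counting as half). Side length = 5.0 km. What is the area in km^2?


effective squares = 49 + 5 * 0.5 = 51.5
area = 51.5 * 25.0 = 1287.5 km^2

1287.5 km^2


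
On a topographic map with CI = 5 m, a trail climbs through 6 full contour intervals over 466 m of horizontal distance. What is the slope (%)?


elevation change = 6 * 5 = 30 m
slope = 30 / 466 * 100 = 6.4%

6.4%


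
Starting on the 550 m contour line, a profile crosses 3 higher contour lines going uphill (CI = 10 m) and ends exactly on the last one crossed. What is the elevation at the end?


elevation = 550 + 3 * 10 = 580 m

580 m


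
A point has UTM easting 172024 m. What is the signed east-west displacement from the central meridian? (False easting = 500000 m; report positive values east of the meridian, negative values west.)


displacement = 172024 - 500000 = -327976 m

-327976 m


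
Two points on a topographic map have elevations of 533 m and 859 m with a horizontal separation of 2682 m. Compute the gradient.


gradient = (859 - 533) / 2682 = 326 / 2682 = 0.1216

0.1216


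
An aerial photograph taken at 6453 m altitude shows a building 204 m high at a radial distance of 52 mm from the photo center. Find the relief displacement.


d = h * r / H = 204 * 52 / 6453 = 1.64 mm

1.64 mm


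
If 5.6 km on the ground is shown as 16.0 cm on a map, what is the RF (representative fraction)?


ground = 5.6 km = 560000 cm; RF denominator = ground / map = 560000 / 16.0 = 35000; RF = 1:35000

1:35000


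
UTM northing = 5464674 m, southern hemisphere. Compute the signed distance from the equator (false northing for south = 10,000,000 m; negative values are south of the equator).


For southern: actual = 5464674 - 10000000 = -4535326 m

-4535326 m


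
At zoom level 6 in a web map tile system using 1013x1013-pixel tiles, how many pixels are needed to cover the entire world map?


tiles per axis = 2^6 = 64
total tiles = 64^2 = 4096
pixels per axis = 64 * 1013 = 64832
total pixels = 64832^2 = 4203188224

4203188224 pixels


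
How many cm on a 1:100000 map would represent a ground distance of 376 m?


map_cm = 376 * 100 / 100000 = 0.376 cm ≈ 0.38 cm

0.38 cm


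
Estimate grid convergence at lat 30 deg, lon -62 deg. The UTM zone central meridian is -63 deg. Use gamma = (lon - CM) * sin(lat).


gamma = (-62 - -63) * sin(30) = 1 * 0.5 = 0.5 degrees

0.5 degrees


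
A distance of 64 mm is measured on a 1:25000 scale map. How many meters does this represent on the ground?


ground = 64 mm * 25000 / 1000 = 1600.0 m

1600.0 m


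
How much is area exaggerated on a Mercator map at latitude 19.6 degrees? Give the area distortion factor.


area_distortion = 1/cos^2(19.6) = 1.127

1.127


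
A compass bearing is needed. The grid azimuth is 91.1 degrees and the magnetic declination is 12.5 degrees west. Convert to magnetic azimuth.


magnetic azimuth = grid azimuth - declination (east +ve)
mag_az = 91.1 - -12.5 = 103.6 degrees

103.6 degrees


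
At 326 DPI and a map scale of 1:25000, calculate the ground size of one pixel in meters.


pixel_cm = 2.54 / 326 ≈ 0.007791 cm
ground = pixel_cm * 25000 / 100 = 2.54 * 25000 / (326 * 100) = 63500 / 32600 ≈ 1.95 m

1.95 m


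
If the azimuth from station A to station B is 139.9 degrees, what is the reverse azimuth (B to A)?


back azimuth = (139.9 + 180) mod 360 = 319.9 degrees

319.9 degrees


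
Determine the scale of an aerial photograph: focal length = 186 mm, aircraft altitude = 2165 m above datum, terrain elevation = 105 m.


scale = f / (H - h) = 186 mm / 2060 m = 186 / 2060000 = 1:11075

1:11075


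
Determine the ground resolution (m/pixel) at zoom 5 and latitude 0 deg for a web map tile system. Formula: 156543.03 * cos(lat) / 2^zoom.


res = 156543.03 * cos(0) / 2^5 = 156543.03 * 1.0 / 32 = 4891.97 m/pixel

4891.97 m/pixel


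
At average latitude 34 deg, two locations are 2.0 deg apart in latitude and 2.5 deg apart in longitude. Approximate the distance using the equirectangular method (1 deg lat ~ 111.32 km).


dlat_km = 2.0 * 111.32 = 222.64
dlon_km = 2.5 * 111.32 * cos(34) ≈ 230.721
dist = sqrt(222.64^2 + 230.721^2) ≈ 320.6 km

320.6 km


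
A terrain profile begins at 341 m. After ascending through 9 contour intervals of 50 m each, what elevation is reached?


elevation = 341 + 9 * 50 = 791 m

791 m


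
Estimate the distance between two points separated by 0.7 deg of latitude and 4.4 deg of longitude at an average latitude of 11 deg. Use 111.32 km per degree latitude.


dlat_km = 0.7 * 111.32 = 77.924
dlon_km = 4.4 * 111.32 * cos(11) ≈ 480.809
dist = sqrt(77.924^2 + 480.809^2) ≈ 487.1 km

487.1 km


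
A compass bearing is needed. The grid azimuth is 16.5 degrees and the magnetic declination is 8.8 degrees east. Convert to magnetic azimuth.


magnetic azimuth = grid azimuth - declination (east +ve)
mag_az = 16.5 - 8.8 = 7.7 degrees

7.7 degrees


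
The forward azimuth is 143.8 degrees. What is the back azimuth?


back azimuth = (143.8 + 180) mod 360 = 323.8 degrees

323.8 degrees
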